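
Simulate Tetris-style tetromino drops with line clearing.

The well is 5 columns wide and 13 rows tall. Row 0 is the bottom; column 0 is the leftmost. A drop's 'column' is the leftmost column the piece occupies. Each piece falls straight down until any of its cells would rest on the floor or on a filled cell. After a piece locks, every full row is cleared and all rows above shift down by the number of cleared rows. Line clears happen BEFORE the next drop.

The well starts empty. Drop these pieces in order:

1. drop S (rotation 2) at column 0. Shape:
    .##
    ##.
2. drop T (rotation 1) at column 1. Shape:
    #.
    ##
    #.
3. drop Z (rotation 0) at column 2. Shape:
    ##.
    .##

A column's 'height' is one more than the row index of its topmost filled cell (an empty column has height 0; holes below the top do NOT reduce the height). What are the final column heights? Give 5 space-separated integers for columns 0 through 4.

Answer: 1 5 5 5 4

Derivation:
Drop 1: S rot2 at col 0 lands with bottom-row=0; cleared 0 line(s) (total 0); column heights now [1 2 2 0 0], max=2
Drop 2: T rot1 at col 1 lands with bottom-row=2; cleared 0 line(s) (total 0); column heights now [1 5 4 0 0], max=5
Drop 3: Z rot0 at col 2 lands with bottom-row=3; cleared 0 line(s) (total 0); column heights now [1 5 5 5 4], max=5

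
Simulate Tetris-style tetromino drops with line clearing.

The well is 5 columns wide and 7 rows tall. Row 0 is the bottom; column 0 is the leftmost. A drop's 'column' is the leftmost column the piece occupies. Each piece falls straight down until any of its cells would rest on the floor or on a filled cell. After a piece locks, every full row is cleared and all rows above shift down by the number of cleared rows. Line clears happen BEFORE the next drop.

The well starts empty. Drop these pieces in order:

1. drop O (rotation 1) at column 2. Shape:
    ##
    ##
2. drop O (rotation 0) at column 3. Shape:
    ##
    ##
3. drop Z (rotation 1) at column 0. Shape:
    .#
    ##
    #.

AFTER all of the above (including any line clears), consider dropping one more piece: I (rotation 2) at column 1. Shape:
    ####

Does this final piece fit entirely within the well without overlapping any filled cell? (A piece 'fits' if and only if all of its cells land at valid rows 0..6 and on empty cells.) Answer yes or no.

Answer: yes

Derivation:
Drop 1: O rot1 at col 2 lands with bottom-row=0; cleared 0 line(s) (total 0); column heights now [0 0 2 2 0], max=2
Drop 2: O rot0 at col 3 lands with bottom-row=2; cleared 0 line(s) (total 0); column heights now [0 0 2 4 4], max=4
Drop 3: Z rot1 at col 0 lands with bottom-row=0; cleared 0 line(s) (total 0); column heights now [2 3 2 4 4], max=4
Test piece I rot2 at col 1 (width 4): heights before test = [2 3 2 4 4]; fits = True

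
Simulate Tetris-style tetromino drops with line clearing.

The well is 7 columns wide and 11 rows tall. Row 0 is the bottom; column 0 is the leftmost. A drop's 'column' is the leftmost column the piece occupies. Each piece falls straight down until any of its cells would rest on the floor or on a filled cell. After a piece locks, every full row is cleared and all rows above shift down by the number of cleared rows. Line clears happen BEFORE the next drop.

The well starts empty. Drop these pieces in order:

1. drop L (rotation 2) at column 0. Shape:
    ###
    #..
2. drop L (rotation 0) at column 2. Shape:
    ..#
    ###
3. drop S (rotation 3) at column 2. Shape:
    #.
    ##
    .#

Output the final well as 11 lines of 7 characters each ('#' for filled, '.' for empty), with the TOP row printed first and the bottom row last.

Drop 1: L rot2 at col 0 lands with bottom-row=0; cleared 0 line(s) (total 0); column heights now [2 2 2 0 0 0 0], max=2
Drop 2: L rot0 at col 2 lands with bottom-row=2; cleared 0 line(s) (total 0); column heights now [2 2 3 3 4 0 0], max=4
Drop 3: S rot3 at col 2 lands with bottom-row=3; cleared 0 line(s) (total 0); column heights now [2 2 6 5 4 0 0], max=6

Answer: .......
.......
.......
.......
.......
..#....
..##...
...##..
..###..
###....
#......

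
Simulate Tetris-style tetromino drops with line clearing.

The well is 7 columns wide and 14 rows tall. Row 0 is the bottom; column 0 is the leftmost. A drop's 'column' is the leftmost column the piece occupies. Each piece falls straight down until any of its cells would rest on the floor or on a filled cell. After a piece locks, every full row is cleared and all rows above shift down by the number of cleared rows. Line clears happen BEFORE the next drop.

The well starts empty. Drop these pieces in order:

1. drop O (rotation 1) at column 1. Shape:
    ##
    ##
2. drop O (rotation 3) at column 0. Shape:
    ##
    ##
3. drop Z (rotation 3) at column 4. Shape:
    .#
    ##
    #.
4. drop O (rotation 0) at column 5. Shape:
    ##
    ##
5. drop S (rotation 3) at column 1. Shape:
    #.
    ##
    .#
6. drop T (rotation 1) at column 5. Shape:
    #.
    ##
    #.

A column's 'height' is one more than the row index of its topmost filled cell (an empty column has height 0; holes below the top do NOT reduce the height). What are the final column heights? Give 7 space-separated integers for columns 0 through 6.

Drop 1: O rot1 at col 1 lands with bottom-row=0; cleared 0 line(s) (total 0); column heights now [0 2 2 0 0 0 0], max=2
Drop 2: O rot3 at col 0 lands with bottom-row=2; cleared 0 line(s) (total 0); column heights now [4 4 2 0 0 0 0], max=4
Drop 3: Z rot3 at col 4 lands with bottom-row=0; cleared 0 line(s) (total 0); column heights now [4 4 2 0 2 3 0], max=4
Drop 4: O rot0 at col 5 lands with bottom-row=3; cleared 0 line(s) (total 0); column heights now [4 4 2 0 2 5 5], max=5
Drop 5: S rot3 at col 1 lands with bottom-row=3; cleared 0 line(s) (total 0); column heights now [4 6 5 0 2 5 5], max=6
Drop 6: T rot1 at col 5 lands with bottom-row=5; cleared 0 line(s) (total 0); column heights now [4 6 5 0 2 8 7], max=8

Answer: 4 6 5 0 2 8 7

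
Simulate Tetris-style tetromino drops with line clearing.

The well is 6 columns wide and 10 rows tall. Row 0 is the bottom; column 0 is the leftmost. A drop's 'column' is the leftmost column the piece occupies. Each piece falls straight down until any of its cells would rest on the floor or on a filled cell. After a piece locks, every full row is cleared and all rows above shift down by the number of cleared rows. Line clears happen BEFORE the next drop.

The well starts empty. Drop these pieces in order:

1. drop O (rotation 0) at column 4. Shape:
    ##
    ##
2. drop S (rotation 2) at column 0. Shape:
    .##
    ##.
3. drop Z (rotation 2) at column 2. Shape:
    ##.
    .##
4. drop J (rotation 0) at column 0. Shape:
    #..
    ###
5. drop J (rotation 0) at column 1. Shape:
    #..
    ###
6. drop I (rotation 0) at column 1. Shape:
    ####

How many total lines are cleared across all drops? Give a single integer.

Drop 1: O rot0 at col 4 lands with bottom-row=0; cleared 0 line(s) (total 0); column heights now [0 0 0 0 2 2], max=2
Drop 2: S rot2 at col 0 lands with bottom-row=0; cleared 0 line(s) (total 0); column heights now [1 2 2 0 2 2], max=2
Drop 3: Z rot2 at col 2 lands with bottom-row=2; cleared 0 line(s) (total 0); column heights now [1 2 4 4 3 2], max=4
Drop 4: J rot0 at col 0 lands with bottom-row=4; cleared 0 line(s) (total 0); column heights now [6 5 5 4 3 2], max=6
Drop 5: J rot0 at col 1 lands with bottom-row=5; cleared 0 line(s) (total 0); column heights now [6 7 6 6 3 2], max=7
Drop 6: I rot0 at col 1 lands with bottom-row=7; cleared 0 line(s) (total 0); column heights now [6 8 8 8 8 2], max=8

Answer: 0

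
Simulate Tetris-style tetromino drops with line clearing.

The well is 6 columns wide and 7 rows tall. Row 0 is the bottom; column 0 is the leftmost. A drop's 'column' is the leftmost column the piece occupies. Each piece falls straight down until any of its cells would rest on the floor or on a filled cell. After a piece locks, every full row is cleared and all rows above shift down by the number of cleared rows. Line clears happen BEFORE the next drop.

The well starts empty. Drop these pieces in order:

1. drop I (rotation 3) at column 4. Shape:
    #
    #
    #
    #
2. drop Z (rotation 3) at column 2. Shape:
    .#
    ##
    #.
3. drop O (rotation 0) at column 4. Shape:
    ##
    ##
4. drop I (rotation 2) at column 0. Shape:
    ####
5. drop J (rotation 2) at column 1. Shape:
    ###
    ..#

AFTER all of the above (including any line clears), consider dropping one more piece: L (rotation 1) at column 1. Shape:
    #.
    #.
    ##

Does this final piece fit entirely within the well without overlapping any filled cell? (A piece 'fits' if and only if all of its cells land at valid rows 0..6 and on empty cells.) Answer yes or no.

Answer: no

Derivation:
Drop 1: I rot3 at col 4 lands with bottom-row=0; cleared 0 line(s) (total 0); column heights now [0 0 0 0 4 0], max=4
Drop 2: Z rot3 at col 2 lands with bottom-row=0; cleared 0 line(s) (total 0); column heights now [0 0 2 3 4 0], max=4
Drop 3: O rot0 at col 4 lands with bottom-row=4; cleared 0 line(s) (total 0); column heights now [0 0 2 3 6 6], max=6
Drop 4: I rot2 at col 0 lands with bottom-row=3; cleared 0 line(s) (total 0); column heights now [4 4 4 4 6 6], max=6
Drop 5: J rot2 at col 1 lands with bottom-row=4; cleared 0 line(s) (total 0); column heights now [4 6 6 6 6 6], max=6
Test piece L rot1 at col 1 (width 2): heights before test = [4 6 6 6 6 6]; fits = False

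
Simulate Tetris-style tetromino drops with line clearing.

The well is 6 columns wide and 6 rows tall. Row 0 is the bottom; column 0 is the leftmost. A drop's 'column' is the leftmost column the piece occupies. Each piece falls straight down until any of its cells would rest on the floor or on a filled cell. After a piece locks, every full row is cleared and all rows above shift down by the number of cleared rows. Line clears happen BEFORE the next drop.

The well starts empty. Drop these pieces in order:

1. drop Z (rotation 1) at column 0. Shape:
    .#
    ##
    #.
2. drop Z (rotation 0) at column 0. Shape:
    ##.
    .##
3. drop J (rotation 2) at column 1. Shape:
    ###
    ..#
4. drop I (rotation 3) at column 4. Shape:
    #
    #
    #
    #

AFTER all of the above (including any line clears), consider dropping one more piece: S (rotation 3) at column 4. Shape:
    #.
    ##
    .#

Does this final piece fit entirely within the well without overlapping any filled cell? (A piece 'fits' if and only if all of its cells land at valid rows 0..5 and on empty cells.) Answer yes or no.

Drop 1: Z rot1 at col 0 lands with bottom-row=0; cleared 0 line(s) (total 0); column heights now [2 3 0 0 0 0], max=3
Drop 2: Z rot0 at col 0 lands with bottom-row=3; cleared 0 line(s) (total 0); column heights now [5 5 4 0 0 0], max=5
Drop 3: J rot2 at col 1 lands with bottom-row=4; cleared 0 line(s) (total 0); column heights now [5 6 6 6 0 0], max=6
Drop 4: I rot3 at col 4 lands with bottom-row=0; cleared 0 line(s) (total 0); column heights now [5 6 6 6 4 0], max=6
Test piece S rot3 at col 4 (width 2): heights before test = [5 6 6 6 4 0]; fits = True

Answer: yes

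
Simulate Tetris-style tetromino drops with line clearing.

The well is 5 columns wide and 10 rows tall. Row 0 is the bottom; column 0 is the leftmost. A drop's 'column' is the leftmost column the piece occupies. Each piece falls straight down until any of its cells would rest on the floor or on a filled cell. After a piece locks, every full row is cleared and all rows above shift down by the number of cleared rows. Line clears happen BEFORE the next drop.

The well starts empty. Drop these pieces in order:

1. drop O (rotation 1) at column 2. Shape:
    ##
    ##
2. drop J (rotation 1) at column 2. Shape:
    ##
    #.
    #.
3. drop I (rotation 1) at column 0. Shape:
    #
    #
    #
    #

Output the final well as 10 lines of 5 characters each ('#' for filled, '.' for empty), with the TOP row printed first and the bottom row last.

Drop 1: O rot1 at col 2 lands with bottom-row=0; cleared 0 line(s) (total 0); column heights now [0 0 2 2 0], max=2
Drop 2: J rot1 at col 2 lands with bottom-row=2; cleared 0 line(s) (total 0); column heights now [0 0 5 5 0], max=5
Drop 3: I rot1 at col 0 lands with bottom-row=0; cleared 0 line(s) (total 0); column heights now [4 0 5 5 0], max=5

Answer: .....
.....
.....
.....
.....
..##.
#.#..
#.#..
#.##.
#.##.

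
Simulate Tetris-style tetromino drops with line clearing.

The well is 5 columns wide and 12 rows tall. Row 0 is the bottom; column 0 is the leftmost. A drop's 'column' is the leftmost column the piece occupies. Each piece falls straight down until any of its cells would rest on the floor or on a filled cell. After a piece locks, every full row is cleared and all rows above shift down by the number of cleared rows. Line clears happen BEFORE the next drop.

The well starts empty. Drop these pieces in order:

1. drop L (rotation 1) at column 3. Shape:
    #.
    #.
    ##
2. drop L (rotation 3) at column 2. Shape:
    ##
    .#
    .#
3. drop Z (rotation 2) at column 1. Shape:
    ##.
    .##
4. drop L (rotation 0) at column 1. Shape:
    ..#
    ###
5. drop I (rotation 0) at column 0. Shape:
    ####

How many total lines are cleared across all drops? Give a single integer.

Drop 1: L rot1 at col 3 lands with bottom-row=0; cleared 0 line(s) (total 0); column heights now [0 0 0 3 1], max=3
Drop 2: L rot3 at col 2 lands with bottom-row=3; cleared 0 line(s) (total 0); column heights now [0 0 6 6 1], max=6
Drop 3: Z rot2 at col 1 lands with bottom-row=6; cleared 0 line(s) (total 0); column heights now [0 8 8 7 1], max=8
Drop 4: L rot0 at col 1 lands with bottom-row=8; cleared 0 line(s) (total 0); column heights now [0 9 9 10 1], max=10
Drop 5: I rot0 at col 0 lands with bottom-row=10; cleared 0 line(s) (total 0); column heights now [11 11 11 11 1], max=11

Answer: 0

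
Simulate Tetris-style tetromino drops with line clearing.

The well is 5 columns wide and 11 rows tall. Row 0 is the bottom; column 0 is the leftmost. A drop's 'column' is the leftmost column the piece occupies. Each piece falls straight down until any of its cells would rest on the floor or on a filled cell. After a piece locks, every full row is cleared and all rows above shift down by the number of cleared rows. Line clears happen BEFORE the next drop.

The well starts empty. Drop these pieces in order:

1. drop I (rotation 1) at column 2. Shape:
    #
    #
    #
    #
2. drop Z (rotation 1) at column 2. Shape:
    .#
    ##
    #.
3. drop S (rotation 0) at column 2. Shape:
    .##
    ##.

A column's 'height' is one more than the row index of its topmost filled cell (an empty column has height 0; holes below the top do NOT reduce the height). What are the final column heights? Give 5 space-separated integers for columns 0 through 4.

Answer: 0 0 8 9 9

Derivation:
Drop 1: I rot1 at col 2 lands with bottom-row=0; cleared 0 line(s) (total 0); column heights now [0 0 4 0 0], max=4
Drop 2: Z rot1 at col 2 lands with bottom-row=4; cleared 0 line(s) (total 0); column heights now [0 0 6 7 0], max=7
Drop 3: S rot0 at col 2 lands with bottom-row=7; cleared 0 line(s) (total 0); column heights now [0 0 8 9 9], max=9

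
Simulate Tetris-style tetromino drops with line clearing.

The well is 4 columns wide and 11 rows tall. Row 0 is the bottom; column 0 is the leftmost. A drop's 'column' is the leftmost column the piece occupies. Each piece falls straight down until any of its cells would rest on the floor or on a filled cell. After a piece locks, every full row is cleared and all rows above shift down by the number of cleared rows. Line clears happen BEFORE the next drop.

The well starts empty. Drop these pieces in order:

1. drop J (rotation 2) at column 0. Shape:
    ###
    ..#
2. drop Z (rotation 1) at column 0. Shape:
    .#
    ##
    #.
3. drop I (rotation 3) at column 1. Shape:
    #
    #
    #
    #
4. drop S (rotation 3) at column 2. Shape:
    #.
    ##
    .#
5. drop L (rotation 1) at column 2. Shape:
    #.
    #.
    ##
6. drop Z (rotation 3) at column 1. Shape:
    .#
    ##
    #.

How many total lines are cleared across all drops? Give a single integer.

Answer: 1

Derivation:
Drop 1: J rot2 at col 0 lands with bottom-row=0; cleared 0 line(s) (total 0); column heights now [2 2 2 0], max=2
Drop 2: Z rot1 at col 0 lands with bottom-row=2; cleared 0 line(s) (total 0); column heights now [4 5 2 0], max=5
Drop 3: I rot3 at col 1 lands with bottom-row=5; cleared 0 line(s) (total 0); column heights now [4 9 2 0], max=9
Drop 4: S rot3 at col 2 lands with bottom-row=1; cleared 1 line(s) (total 1); column heights now [3 8 3 2], max=8
Drop 5: L rot1 at col 2 lands with bottom-row=3; cleared 0 line(s) (total 1); column heights now [3 8 6 4], max=8
Drop 6: Z rot3 at col 1 lands with bottom-row=8; cleared 0 line(s) (total 1); column heights now [3 10 11 4], max=11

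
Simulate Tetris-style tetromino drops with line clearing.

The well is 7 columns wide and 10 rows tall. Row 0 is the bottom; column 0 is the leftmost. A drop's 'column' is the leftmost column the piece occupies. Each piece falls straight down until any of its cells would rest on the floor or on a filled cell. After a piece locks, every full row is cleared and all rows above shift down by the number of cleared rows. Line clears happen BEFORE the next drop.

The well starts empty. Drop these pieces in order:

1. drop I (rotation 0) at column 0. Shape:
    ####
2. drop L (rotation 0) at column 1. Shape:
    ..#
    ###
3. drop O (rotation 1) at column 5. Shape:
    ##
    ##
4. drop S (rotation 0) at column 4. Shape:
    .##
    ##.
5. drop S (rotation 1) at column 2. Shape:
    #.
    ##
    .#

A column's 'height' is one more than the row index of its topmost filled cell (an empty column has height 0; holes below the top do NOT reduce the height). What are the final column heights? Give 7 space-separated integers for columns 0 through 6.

Drop 1: I rot0 at col 0 lands with bottom-row=0; cleared 0 line(s) (total 0); column heights now [1 1 1 1 0 0 0], max=1
Drop 2: L rot0 at col 1 lands with bottom-row=1; cleared 0 line(s) (total 0); column heights now [1 2 2 3 0 0 0], max=3
Drop 3: O rot1 at col 5 lands with bottom-row=0; cleared 0 line(s) (total 0); column heights now [1 2 2 3 0 2 2], max=3
Drop 4: S rot0 at col 4 lands with bottom-row=2; cleared 0 line(s) (total 0); column heights now [1 2 2 3 3 4 4], max=4
Drop 5: S rot1 at col 2 lands with bottom-row=3; cleared 0 line(s) (total 0); column heights now [1 2 6 5 3 4 4], max=6

Answer: 1 2 6 5 3 4 4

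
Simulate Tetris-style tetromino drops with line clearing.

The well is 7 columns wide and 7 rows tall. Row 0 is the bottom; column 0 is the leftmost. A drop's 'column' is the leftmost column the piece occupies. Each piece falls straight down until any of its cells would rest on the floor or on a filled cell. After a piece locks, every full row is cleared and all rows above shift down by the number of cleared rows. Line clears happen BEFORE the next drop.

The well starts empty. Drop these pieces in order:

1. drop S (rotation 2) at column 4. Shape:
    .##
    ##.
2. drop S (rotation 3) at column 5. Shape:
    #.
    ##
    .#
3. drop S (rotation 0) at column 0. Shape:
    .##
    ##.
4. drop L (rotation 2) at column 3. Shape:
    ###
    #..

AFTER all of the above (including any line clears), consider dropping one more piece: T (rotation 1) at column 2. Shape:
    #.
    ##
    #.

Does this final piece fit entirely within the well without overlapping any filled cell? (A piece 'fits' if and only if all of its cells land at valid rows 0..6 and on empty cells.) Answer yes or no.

Answer: no

Derivation:
Drop 1: S rot2 at col 4 lands with bottom-row=0; cleared 0 line(s) (total 0); column heights now [0 0 0 0 1 2 2], max=2
Drop 2: S rot3 at col 5 lands with bottom-row=2; cleared 0 line(s) (total 0); column heights now [0 0 0 0 1 5 4], max=5
Drop 3: S rot0 at col 0 lands with bottom-row=0; cleared 0 line(s) (total 0); column heights now [1 2 2 0 1 5 4], max=5
Drop 4: L rot2 at col 3 lands with bottom-row=4; cleared 0 line(s) (total 0); column heights now [1 2 2 6 6 6 4], max=6
Test piece T rot1 at col 2 (width 2): heights before test = [1 2 2 6 6 6 4]; fits = False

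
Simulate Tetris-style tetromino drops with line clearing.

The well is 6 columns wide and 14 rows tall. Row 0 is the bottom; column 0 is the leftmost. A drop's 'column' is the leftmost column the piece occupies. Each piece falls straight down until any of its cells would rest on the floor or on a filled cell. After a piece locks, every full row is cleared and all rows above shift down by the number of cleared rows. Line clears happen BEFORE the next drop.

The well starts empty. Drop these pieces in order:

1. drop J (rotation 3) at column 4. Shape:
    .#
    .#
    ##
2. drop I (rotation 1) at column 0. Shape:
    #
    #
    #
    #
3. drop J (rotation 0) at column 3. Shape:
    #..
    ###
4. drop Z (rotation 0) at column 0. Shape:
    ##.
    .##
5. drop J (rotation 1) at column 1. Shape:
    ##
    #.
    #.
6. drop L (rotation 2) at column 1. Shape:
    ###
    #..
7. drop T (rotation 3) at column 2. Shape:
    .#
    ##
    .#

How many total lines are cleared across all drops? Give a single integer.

Drop 1: J rot3 at col 4 lands with bottom-row=0; cleared 0 line(s) (total 0); column heights now [0 0 0 0 1 3], max=3
Drop 2: I rot1 at col 0 lands with bottom-row=0; cleared 0 line(s) (total 0); column heights now [4 0 0 0 1 3], max=4
Drop 3: J rot0 at col 3 lands with bottom-row=3; cleared 0 line(s) (total 0); column heights now [4 0 0 5 4 4], max=5
Drop 4: Z rot0 at col 0 lands with bottom-row=3; cleared 1 line(s) (total 1); column heights now [4 4 0 4 1 3], max=4
Drop 5: J rot1 at col 1 lands with bottom-row=4; cleared 0 line(s) (total 1); column heights now [4 7 7 4 1 3], max=7
Drop 6: L rot2 at col 1 lands with bottom-row=7; cleared 0 line(s) (total 1); column heights now [4 9 9 9 1 3], max=9
Drop 7: T rot3 at col 2 lands with bottom-row=9; cleared 0 line(s) (total 1); column heights now [4 9 11 12 1 3], max=12

Answer: 1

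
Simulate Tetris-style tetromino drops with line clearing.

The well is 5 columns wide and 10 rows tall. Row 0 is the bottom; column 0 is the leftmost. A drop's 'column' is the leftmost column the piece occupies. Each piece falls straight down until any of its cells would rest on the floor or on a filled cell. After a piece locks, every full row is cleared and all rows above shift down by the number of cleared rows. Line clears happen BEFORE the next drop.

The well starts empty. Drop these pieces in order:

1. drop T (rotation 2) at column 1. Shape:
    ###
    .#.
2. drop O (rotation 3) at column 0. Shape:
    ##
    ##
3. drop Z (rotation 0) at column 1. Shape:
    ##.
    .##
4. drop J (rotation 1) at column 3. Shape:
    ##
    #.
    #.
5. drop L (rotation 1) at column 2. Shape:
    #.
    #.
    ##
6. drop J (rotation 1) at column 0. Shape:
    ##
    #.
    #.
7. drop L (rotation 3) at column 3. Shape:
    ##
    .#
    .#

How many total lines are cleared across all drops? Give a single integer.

Answer: 0

Derivation:
Drop 1: T rot2 at col 1 lands with bottom-row=0; cleared 0 line(s) (total 0); column heights now [0 2 2 2 0], max=2
Drop 2: O rot3 at col 0 lands with bottom-row=2; cleared 0 line(s) (total 0); column heights now [4 4 2 2 0], max=4
Drop 3: Z rot0 at col 1 lands with bottom-row=3; cleared 0 line(s) (total 0); column heights now [4 5 5 4 0], max=5
Drop 4: J rot1 at col 3 lands with bottom-row=4; cleared 0 line(s) (total 0); column heights now [4 5 5 7 7], max=7
Drop 5: L rot1 at col 2 lands with bottom-row=7; cleared 0 line(s) (total 0); column heights now [4 5 10 8 7], max=10
Drop 6: J rot1 at col 0 lands with bottom-row=4; cleared 0 line(s) (total 0); column heights now [7 7 10 8 7], max=10
Drop 7: L rot3 at col 3 lands with bottom-row=7; cleared 0 line(s) (total 0); column heights now [7 7 10 10 10], max=10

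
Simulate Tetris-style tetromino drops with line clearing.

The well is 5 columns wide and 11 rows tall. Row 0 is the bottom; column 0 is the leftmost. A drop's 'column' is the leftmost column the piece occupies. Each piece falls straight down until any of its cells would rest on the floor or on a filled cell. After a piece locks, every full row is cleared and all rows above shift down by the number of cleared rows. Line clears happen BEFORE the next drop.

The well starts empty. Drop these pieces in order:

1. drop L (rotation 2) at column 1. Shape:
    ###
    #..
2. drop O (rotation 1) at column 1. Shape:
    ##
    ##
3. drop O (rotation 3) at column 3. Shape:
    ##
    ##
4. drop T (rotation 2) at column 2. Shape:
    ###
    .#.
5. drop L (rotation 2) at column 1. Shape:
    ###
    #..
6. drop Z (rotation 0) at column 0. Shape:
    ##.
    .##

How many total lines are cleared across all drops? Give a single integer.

Answer: 0

Derivation:
Drop 1: L rot2 at col 1 lands with bottom-row=0; cleared 0 line(s) (total 0); column heights now [0 2 2 2 0], max=2
Drop 2: O rot1 at col 1 lands with bottom-row=2; cleared 0 line(s) (total 0); column heights now [0 4 4 2 0], max=4
Drop 3: O rot3 at col 3 lands with bottom-row=2; cleared 0 line(s) (total 0); column heights now [0 4 4 4 4], max=4
Drop 4: T rot2 at col 2 lands with bottom-row=4; cleared 0 line(s) (total 0); column heights now [0 4 6 6 6], max=6
Drop 5: L rot2 at col 1 lands with bottom-row=5; cleared 0 line(s) (total 0); column heights now [0 7 7 7 6], max=7
Drop 6: Z rot0 at col 0 lands with bottom-row=7; cleared 0 line(s) (total 0); column heights now [9 9 8 7 6], max=9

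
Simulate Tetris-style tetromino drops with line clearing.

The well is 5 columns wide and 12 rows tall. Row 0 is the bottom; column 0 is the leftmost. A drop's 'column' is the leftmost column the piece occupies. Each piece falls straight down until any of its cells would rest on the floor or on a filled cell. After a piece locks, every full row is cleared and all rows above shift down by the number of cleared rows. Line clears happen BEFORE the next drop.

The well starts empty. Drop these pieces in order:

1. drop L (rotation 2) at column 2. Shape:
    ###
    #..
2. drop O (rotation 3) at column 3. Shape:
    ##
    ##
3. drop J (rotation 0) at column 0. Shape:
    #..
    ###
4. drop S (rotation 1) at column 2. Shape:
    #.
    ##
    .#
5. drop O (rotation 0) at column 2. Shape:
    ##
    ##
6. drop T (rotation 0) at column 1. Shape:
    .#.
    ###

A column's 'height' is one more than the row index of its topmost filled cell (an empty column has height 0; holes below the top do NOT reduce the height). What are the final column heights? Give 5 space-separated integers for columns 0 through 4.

Answer: 3 9 10 9 3

Derivation:
Drop 1: L rot2 at col 2 lands with bottom-row=0; cleared 0 line(s) (total 0); column heights now [0 0 2 2 2], max=2
Drop 2: O rot3 at col 3 lands with bottom-row=2; cleared 0 line(s) (total 0); column heights now [0 0 2 4 4], max=4
Drop 3: J rot0 at col 0 lands with bottom-row=2; cleared 1 line(s) (total 1); column heights now [3 0 2 3 3], max=3
Drop 4: S rot1 at col 2 lands with bottom-row=3; cleared 0 line(s) (total 1); column heights now [3 0 6 5 3], max=6
Drop 5: O rot0 at col 2 lands with bottom-row=6; cleared 0 line(s) (total 1); column heights now [3 0 8 8 3], max=8
Drop 6: T rot0 at col 1 lands with bottom-row=8; cleared 0 line(s) (total 1); column heights now [3 9 10 9 3], max=10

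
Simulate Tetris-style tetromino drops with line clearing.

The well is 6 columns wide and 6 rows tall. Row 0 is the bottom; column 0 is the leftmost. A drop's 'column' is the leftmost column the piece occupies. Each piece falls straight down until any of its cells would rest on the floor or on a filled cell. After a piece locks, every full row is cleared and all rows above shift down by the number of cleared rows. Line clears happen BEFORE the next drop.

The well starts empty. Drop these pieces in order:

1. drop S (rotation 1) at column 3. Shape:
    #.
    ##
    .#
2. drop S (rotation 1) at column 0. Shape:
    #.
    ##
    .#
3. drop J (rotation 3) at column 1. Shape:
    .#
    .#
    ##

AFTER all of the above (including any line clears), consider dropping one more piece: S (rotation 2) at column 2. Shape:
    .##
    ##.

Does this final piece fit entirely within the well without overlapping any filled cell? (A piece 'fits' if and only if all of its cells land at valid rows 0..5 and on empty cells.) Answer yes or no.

Drop 1: S rot1 at col 3 lands with bottom-row=0; cleared 0 line(s) (total 0); column heights now [0 0 0 3 2 0], max=3
Drop 2: S rot1 at col 0 lands with bottom-row=0; cleared 0 line(s) (total 0); column heights now [3 2 0 3 2 0], max=3
Drop 3: J rot3 at col 1 lands with bottom-row=2; cleared 0 line(s) (total 0); column heights now [3 3 5 3 2 0], max=5
Test piece S rot2 at col 2 (width 3): heights before test = [3 3 5 3 2 0]; fits = False

Answer: no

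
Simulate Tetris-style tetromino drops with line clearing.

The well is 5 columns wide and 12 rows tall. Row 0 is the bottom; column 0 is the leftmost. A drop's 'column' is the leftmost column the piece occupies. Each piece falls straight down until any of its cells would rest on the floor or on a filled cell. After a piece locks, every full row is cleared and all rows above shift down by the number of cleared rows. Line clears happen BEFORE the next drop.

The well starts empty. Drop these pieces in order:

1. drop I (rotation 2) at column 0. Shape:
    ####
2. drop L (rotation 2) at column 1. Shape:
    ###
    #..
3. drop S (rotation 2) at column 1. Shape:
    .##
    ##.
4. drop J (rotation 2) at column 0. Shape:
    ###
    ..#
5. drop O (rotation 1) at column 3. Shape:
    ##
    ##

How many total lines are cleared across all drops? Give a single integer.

Answer: 1

Derivation:
Drop 1: I rot2 at col 0 lands with bottom-row=0; cleared 0 line(s) (total 0); column heights now [1 1 1 1 0], max=1
Drop 2: L rot2 at col 1 lands with bottom-row=1; cleared 0 line(s) (total 0); column heights now [1 3 3 3 0], max=3
Drop 3: S rot2 at col 1 lands with bottom-row=3; cleared 0 line(s) (total 0); column heights now [1 4 5 5 0], max=5
Drop 4: J rot2 at col 0 lands with bottom-row=5; cleared 0 line(s) (total 0); column heights now [7 7 7 5 0], max=7
Drop 5: O rot1 at col 3 lands with bottom-row=5; cleared 1 line(s) (total 1); column heights now [1 4 6 6 6], max=6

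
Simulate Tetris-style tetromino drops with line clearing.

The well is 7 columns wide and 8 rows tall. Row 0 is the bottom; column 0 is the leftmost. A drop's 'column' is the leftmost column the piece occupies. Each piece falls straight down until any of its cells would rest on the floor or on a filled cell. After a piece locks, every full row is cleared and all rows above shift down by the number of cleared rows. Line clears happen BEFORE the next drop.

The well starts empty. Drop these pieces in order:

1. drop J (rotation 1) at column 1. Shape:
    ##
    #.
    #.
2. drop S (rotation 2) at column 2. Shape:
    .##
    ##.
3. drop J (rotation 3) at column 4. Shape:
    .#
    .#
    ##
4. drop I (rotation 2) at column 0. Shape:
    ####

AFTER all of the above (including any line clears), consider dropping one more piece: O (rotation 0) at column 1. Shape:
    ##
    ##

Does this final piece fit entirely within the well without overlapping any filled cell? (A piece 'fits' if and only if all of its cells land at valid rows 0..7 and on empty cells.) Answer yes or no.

Answer: yes

Derivation:
Drop 1: J rot1 at col 1 lands with bottom-row=0; cleared 0 line(s) (total 0); column heights now [0 3 3 0 0 0 0], max=3
Drop 2: S rot2 at col 2 lands with bottom-row=3; cleared 0 line(s) (total 0); column heights now [0 3 4 5 5 0 0], max=5
Drop 3: J rot3 at col 4 lands with bottom-row=5; cleared 0 line(s) (total 0); column heights now [0 3 4 5 6 8 0], max=8
Drop 4: I rot2 at col 0 lands with bottom-row=5; cleared 0 line(s) (total 0); column heights now [6 6 6 6 6 8 0], max=8
Test piece O rot0 at col 1 (width 2): heights before test = [6 6 6 6 6 8 0]; fits = True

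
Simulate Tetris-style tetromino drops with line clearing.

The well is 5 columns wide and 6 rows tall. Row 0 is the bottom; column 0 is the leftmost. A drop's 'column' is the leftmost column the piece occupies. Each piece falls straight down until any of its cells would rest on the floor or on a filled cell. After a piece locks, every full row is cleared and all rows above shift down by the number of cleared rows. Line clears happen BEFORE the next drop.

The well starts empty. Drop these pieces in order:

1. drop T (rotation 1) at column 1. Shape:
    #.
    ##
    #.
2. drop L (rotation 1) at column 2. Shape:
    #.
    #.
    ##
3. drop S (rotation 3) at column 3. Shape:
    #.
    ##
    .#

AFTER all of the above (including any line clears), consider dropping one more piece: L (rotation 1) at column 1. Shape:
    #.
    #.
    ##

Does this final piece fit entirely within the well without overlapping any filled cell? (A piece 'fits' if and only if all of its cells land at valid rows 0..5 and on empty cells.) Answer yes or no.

Answer: no

Derivation:
Drop 1: T rot1 at col 1 lands with bottom-row=0; cleared 0 line(s) (total 0); column heights now [0 3 2 0 0], max=3
Drop 2: L rot1 at col 2 lands with bottom-row=2; cleared 0 line(s) (total 0); column heights now [0 3 5 3 0], max=5
Drop 3: S rot3 at col 3 lands with bottom-row=2; cleared 0 line(s) (total 0); column heights now [0 3 5 5 4], max=5
Test piece L rot1 at col 1 (width 2): heights before test = [0 3 5 5 4]; fits = False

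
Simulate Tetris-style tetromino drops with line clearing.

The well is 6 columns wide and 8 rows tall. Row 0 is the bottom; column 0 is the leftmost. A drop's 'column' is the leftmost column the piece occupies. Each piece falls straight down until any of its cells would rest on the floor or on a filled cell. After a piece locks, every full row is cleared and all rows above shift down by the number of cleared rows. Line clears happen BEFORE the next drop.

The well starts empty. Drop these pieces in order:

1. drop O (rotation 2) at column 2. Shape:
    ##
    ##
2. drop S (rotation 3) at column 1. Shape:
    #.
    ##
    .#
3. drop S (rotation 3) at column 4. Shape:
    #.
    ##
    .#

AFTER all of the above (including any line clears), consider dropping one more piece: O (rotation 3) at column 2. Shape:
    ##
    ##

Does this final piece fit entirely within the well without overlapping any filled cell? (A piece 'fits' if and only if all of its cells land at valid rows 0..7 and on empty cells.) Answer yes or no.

Answer: yes

Derivation:
Drop 1: O rot2 at col 2 lands with bottom-row=0; cleared 0 line(s) (total 0); column heights now [0 0 2 2 0 0], max=2
Drop 2: S rot3 at col 1 lands with bottom-row=2; cleared 0 line(s) (total 0); column heights now [0 5 4 2 0 0], max=5
Drop 3: S rot3 at col 4 lands with bottom-row=0; cleared 0 line(s) (total 0); column heights now [0 5 4 2 3 2], max=5
Test piece O rot3 at col 2 (width 2): heights before test = [0 5 4 2 3 2]; fits = True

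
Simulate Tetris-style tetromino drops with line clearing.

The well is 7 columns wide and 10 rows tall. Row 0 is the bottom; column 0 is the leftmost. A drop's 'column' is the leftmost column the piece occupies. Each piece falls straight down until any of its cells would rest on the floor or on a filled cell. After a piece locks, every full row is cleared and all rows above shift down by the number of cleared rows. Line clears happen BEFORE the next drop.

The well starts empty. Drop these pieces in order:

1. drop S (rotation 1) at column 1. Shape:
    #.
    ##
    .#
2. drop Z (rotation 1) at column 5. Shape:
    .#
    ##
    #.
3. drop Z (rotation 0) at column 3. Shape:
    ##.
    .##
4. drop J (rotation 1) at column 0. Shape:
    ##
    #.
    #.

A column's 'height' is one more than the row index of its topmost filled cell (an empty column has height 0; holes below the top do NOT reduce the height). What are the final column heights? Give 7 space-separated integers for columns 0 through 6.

Drop 1: S rot1 at col 1 lands with bottom-row=0; cleared 0 line(s) (total 0); column heights now [0 3 2 0 0 0 0], max=3
Drop 2: Z rot1 at col 5 lands with bottom-row=0; cleared 0 line(s) (total 0); column heights now [0 3 2 0 0 2 3], max=3
Drop 3: Z rot0 at col 3 lands with bottom-row=2; cleared 0 line(s) (total 0); column heights now [0 3 2 4 4 3 3], max=4
Drop 4: J rot1 at col 0 lands with bottom-row=1; cleared 0 line(s) (total 0); column heights now [4 4 2 4 4 3 3], max=4

Answer: 4 4 2 4 4 3 3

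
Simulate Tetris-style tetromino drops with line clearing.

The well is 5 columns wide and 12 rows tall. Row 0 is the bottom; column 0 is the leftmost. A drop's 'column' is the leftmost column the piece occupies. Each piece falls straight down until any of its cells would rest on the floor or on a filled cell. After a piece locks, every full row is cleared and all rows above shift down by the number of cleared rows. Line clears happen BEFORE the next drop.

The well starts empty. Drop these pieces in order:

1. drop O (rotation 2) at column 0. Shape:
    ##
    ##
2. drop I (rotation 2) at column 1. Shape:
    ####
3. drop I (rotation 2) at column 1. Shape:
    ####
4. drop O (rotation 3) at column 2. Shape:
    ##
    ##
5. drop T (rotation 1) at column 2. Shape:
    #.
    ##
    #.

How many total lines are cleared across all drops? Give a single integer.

Answer: 0

Derivation:
Drop 1: O rot2 at col 0 lands with bottom-row=0; cleared 0 line(s) (total 0); column heights now [2 2 0 0 0], max=2
Drop 2: I rot2 at col 1 lands with bottom-row=2; cleared 0 line(s) (total 0); column heights now [2 3 3 3 3], max=3
Drop 3: I rot2 at col 1 lands with bottom-row=3; cleared 0 line(s) (total 0); column heights now [2 4 4 4 4], max=4
Drop 4: O rot3 at col 2 lands with bottom-row=4; cleared 0 line(s) (total 0); column heights now [2 4 6 6 4], max=6
Drop 5: T rot1 at col 2 lands with bottom-row=6; cleared 0 line(s) (total 0); column heights now [2 4 9 8 4], max=9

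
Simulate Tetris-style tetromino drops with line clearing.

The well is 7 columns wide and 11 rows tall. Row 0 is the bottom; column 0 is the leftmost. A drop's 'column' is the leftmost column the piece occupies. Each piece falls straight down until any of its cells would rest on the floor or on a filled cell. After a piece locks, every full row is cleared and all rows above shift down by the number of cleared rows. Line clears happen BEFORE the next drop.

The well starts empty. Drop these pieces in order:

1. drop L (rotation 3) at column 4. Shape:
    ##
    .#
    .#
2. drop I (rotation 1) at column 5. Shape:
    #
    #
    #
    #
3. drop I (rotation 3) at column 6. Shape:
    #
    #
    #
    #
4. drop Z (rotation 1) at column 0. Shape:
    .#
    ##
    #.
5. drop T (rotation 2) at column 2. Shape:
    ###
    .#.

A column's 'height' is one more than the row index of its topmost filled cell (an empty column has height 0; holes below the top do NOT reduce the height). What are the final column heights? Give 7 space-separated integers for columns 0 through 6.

Drop 1: L rot3 at col 4 lands with bottom-row=0; cleared 0 line(s) (total 0); column heights now [0 0 0 0 3 3 0], max=3
Drop 2: I rot1 at col 5 lands with bottom-row=3; cleared 0 line(s) (total 0); column heights now [0 0 0 0 3 7 0], max=7
Drop 3: I rot3 at col 6 lands with bottom-row=0; cleared 0 line(s) (total 0); column heights now [0 0 0 0 3 7 4], max=7
Drop 4: Z rot1 at col 0 lands with bottom-row=0; cleared 0 line(s) (total 0); column heights now [2 3 0 0 3 7 4], max=7
Drop 5: T rot2 at col 2 lands with bottom-row=2; cleared 0 line(s) (total 0); column heights now [2 3 4 4 4 7 4], max=7

Answer: 2 3 4 4 4 7 4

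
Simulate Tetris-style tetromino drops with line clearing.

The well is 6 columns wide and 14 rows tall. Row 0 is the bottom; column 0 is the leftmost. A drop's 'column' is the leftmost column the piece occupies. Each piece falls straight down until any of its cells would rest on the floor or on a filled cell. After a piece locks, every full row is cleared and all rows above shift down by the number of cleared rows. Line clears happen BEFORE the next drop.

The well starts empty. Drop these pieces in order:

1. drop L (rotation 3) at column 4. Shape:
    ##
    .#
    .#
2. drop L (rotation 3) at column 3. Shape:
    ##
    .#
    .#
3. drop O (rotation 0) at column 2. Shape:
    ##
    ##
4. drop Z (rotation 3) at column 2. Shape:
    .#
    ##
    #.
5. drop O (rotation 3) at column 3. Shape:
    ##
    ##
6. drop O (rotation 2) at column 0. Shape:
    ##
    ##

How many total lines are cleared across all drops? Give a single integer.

Drop 1: L rot3 at col 4 lands with bottom-row=0; cleared 0 line(s) (total 0); column heights now [0 0 0 0 3 3], max=3
Drop 2: L rot3 at col 3 lands with bottom-row=3; cleared 0 line(s) (total 0); column heights now [0 0 0 6 6 3], max=6
Drop 3: O rot0 at col 2 lands with bottom-row=6; cleared 0 line(s) (total 0); column heights now [0 0 8 8 6 3], max=8
Drop 4: Z rot3 at col 2 lands with bottom-row=8; cleared 0 line(s) (total 0); column heights now [0 0 10 11 6 3], max=11
Drop 5: O rot3 at col 3 lands with bottom-row=11; cleared 0 line(s) (total 0); column heights now [0 0 10 13 13 3], max=13
Drop 6: O rot2 at col 0 lands with bottom-row=0; cleared 0 line(s) (total 0); column heights now [2 2 10 13 13 3], max=13

Answer: 0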